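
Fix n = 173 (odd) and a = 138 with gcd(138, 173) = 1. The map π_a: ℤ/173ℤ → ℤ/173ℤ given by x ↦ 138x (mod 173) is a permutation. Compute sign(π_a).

+1

Orbit of 57 under x↦138x: [57, 81, 106, 96, 100, 133, 16]… (length divides ord_173(138)).
π_138 has 5 disjoint cycles with lengths [43, 43, 43, 43, 1] on {0,…,172}.
Σ(ℓ_i−1) = 173−5 = 168; sign = (−1)^168 = +1.
Via Zolotarev, sign(π_{138}) = (138|173) = +1.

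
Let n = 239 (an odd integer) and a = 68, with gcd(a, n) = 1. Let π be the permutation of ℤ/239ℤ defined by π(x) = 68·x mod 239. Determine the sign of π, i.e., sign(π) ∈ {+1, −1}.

+1

Trace 62: π^k(62) = [62, 153, 127, 32, 25, 27, 163] for k=0..6.
π_68 has 3 disjoint cycles with lengths [119, 119, 1] on {0,…,238}.
With 3 cycles on 239 points, sign = (−1)^{239−3} = +1.
Via Zolotarev, sign(π_{68}) = (68|239) = +1.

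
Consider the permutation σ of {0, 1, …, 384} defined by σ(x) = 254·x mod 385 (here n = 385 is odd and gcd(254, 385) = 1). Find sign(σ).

+1

Orbit of 331 under x↦254x: [331, 144, 1, 254, 221, 309]… (length divides ord_385(254)).
Cycle type of π: 6×44 + 3×22 + 2×22 + 1×11; total 99 cycles.
Σ(ℓ_i−1) = 385−99 = 286; sign = (−1)^286 = +1.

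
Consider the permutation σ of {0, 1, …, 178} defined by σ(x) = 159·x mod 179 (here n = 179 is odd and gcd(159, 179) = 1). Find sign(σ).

Trace 32: π^k(32) = [32, 76, 91, 149, 63, 172, 140] for k=0..6.
Decompose π into cycles: lengths [178, 1] (2 cycles, including the fixed point 0).
179 − 2 = 177 transpositions; sign(π) = (−1)^177 = -1.
The Jacobi symbol (159|179) = -1 (Zolotarev) agrees.

-1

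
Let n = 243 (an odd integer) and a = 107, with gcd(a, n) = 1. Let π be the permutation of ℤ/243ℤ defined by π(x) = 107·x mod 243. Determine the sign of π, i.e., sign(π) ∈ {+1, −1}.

Trace 26: π^k(26) = [26, 109, 242, 136, 215, 163, 188] for k=0..6.
Cycle type of π: 18×9 + 6×9 + 2×13 + 1; total 32 cycles.
sign(π) = (−1)^{n − #cycles} = (−1)^{243−32} = (−1)^211 = -1.

-1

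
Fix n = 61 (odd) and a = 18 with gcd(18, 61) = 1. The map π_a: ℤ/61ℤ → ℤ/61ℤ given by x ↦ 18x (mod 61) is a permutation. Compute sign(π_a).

Orbit of 38 under x↦18x: [38, 13, 51, 3, 54, 57, 50]… (length divides ord_61(18)).
The orbit structure of x ↦ 18x mod 61: 2 orbits of sizes [60, 1].
n − c = 61 − 2 = 59; sign = (−1)^59 = -1.

-1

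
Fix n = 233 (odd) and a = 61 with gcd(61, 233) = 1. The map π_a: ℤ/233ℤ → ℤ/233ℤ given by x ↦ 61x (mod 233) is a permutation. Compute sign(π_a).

-1

Trace 80: π^k(80) = [80, 220, 139, 91, 192, 62, 54] for k=0..6.
Cycle type of π: 232 + 1; total 2 cycles.
Σ(ℓ_i−1) = 233−2 = 231; sign = (−1)^231 = -1.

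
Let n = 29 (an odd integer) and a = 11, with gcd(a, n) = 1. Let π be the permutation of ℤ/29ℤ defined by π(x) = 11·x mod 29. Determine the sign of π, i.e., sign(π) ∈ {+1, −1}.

-1

Start at x=7: 7 → 19 → 6 → 8 → 1 → 11 → 5 → … (one orbit).
Decompose π into cycles: lengths [28, 1] (2 cycles, including the fixed point 0).
n − c = 29 − 2 = 27; sign = (−1)^27 = -1.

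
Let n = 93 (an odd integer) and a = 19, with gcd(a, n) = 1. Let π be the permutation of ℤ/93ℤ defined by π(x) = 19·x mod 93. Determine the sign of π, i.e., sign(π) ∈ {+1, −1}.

Start at x=67: 67 → 64 → 7 → 40 → 16 → 25 → 10 → … (one orbit).
π_19 has 9 disjoint cycles with lengths [15, 15, 15, 15, 15, 15, 1, 1, 1] on {0,…,92}.
n − c = 93 − 9 = 84; sign = (−1)^84 = +1.
Via Zolotarev, sign(π_{19}) = (19|93) = +1.

+1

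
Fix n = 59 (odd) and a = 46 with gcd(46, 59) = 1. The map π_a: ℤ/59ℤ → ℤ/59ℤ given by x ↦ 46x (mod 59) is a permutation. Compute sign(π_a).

+1

Trace 57: π^k(57) = [57, 26, 16, 28, 49, 12, 21] for k=0..6.
π_46 has 3 disjoint cycles with lengths [29, 29, 1] on {0,…,58}.
sign(π) = (−1)^{n − #cycles} = (−1)^{59−3} = (−1)^56 = +1.
Via Zolotarev, sign(π_{46}) = (46|59) = +1.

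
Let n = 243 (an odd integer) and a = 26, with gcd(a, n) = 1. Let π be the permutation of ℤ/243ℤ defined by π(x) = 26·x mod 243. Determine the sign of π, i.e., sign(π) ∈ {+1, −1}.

-1

Start at x=107: 107 → 109 → 161 → 55 → 215 → 1 → 26 → … (one orbit).
The orbit structure of x ↦ 26x mod 243: 32 orbits of sizes [18, 18, 18, 18, 18, 18, 18, 18, 18, 6, 6, 6, 6, 6, 6, 6, 6, 6, 2, 2, 2, 2, 2, 2, 2, 2, 2, 2, 2, 2, 2, 1].
With 32 cycles on 243 points, sign = (−1)^{243−32} = -1.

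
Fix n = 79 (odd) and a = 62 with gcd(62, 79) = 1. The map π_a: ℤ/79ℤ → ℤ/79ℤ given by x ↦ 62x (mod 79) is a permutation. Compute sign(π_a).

Orbit of 62 under x↦62x: [62, 52, 64, 18, 10, 67, 46]… (length divides ord_79(62)).
The orbit structure of x ↦ 62x mod 79: 7 orbits of sizes [13, 13, 13, 13, 13, 13, 1].
n − c = 79 − 7 = 72; sign = (−1)^72 = +1.
Zolotarev: (62|79) = +1, matching the cycle-count sign.

+1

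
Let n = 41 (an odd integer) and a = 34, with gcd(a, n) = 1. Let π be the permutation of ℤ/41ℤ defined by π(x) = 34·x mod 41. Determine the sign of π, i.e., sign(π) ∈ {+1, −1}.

-1

Trace 12: π^k(12) = [12, 39, 14, 25, 30, 36, 35] for k=0..6.
Decompose π into cycles: lengths [40, 1] (2 cycles, including the fixed point 0).
2 cycles on 41: each ℓ→(−1)^(ℓ−1), product (−1)^39 = -1.
Via Zolotarev, sign(π_{34}) = (34|41) = -1.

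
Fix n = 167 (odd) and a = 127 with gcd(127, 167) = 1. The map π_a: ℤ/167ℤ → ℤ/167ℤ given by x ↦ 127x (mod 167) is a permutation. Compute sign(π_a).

Start at x=8: 8 → 14 → 108 → 22 → 122 → 130 → 144 → … (one orbit).
Cycle lengths of π_127 on ℤ/167ℤ: [83, 83, 1]; 3 cycles in total.
sign(π) = (−1)^{n − #cycles} = (−1)^{167−3} = (−1)^164 = +1.

+1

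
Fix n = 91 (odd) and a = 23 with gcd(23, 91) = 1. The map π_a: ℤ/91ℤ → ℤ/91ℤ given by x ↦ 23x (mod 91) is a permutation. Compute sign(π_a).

+1

Trace 74: π^k(74) = [74, 64, 16, 4, 1, 23] for k=0..5.
Decompose π into cycles: lengths [6, 6, 6, 6, 6, 6, 6, 6, 6, 6, 6, 6, 6, 6, 3, 3, 1] (17 cycles, including the fixed point 0).
Σ(ℓ_i−1) = 91−17 = 74; sign = (−1)^74 = +1.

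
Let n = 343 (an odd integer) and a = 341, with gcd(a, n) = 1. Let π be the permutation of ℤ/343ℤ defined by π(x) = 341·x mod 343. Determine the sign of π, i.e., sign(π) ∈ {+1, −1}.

-1

Orbit of 145 under x↦341x: [145, 53, 237, 212, 262, 162, 19]… (length divides ord_343(341)).
The orbit structure of x ↦ 341x mod 343: 4 orbits of sizes [294, 42, 6, 1].
With 4 cycles on 343 points, sign = (−1)^{343−4} = -1.
The Jacobi symbol (341|343) = -1 (Zolotarev) agrees.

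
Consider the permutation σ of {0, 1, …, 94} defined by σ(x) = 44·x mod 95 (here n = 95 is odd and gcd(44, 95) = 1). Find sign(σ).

Trace 24: π^k(24) = [24, 11, 9, 16, 39, 6, 74] for k=0..6.
Decompose π into cycles: lengths [18, 18, 18, 18, 9, 9, 2, 2, 1] (9 cycles, including the fixed point 0).
9 cycles on 95: each ℓ→(−1)^(ℓ−1), product (−1)^86 = +1.
Check: (44/95) = +1 by Zolotarev.

+1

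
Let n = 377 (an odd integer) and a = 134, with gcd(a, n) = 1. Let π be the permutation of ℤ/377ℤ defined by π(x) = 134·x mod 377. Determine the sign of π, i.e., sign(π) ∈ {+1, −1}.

Orbit of 142 under x↦134x: [142, 178, 101, 339, 186, 42, 350]… (length divides ord_377(134)).
Decompose π into cycles: lengths [84, 84, 84, 84, 28, 6, 6, 1] (8 cycles, including the fixed point 0).
377 − 8 = 369 transpositions; sign(π) = (−1)^369 = -1.
The Jacobi symbol (134|377) = -1 (Zolotarev) agrees.

-1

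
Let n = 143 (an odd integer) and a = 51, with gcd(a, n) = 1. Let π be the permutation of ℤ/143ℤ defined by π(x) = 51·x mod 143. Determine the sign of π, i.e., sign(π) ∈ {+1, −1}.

-1

Start at x=142: 142 → 92 → 116 → 53 → 129 → 1 → 51 → … (one orbit).
Cycle type of π: 10×13 + 2×6 + 1; total 20 cycles.
Σ(ℓ_i−1) = 143−20 = 123; sign = (−1)^123 = -1.
Check: (51/143) = -1 by Zolotarev.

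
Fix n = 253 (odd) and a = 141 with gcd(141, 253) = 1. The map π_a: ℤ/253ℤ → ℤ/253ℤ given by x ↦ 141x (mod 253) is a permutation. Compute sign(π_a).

Trace 71: π^k(71) = [71, 144, 64, 169, 47, 49, 78] for k=0..6.
Decompose π into cycles: lengths [55, 55, 55, 55, 11, 11, 5, 5, 1] (9 cycles, including the fixed point 0).
n − c = 253 − 9 = 244; sign = (−1)^244 = +1.

+1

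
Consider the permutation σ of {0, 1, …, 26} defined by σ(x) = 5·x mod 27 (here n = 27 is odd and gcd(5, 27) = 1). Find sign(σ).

-1

Orbit of 2 under x↦5x: [2, 10, 23, 7, 8, 13, 11]… (length divides ord_27(5)).
π_5 has 4 disjoint cycles with lengths [18, 6, 2, 1] on {0,…,26}.
4 cycles on 27: each ℓ→(−1)^(ℓ−1), product (−1)^23 = -1.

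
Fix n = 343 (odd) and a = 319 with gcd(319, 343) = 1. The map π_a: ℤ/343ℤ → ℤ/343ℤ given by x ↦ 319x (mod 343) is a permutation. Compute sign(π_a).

+1

Orbit of 137 under x↦319x: [137, 142, 22, 158, 324, 113, 32]… (length divides ord_343(319)).
Cycle type of π: 147×2 + 21×2 + 3×2 + 1; total 7 cycles.
n − c = 343 − 7 = 336; sign = (−1)^336 = +1.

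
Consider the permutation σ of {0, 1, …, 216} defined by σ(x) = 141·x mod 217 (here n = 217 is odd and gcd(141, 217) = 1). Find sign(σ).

Trace 50: π^k(50) = [50, 106, 190, 99, 71, 29, 183] for k=0..6.
π_141 has 14 disjoint cycles with lengths [30, 30, 30, 30, 30, 30, 30, 1, 1, 1, 1, 1, 1, 1] on {0,…,216}.
sign(π) = (−1)^{n − #cycles} = (−1)^{217−14} = (−1)^203 = -1.

-1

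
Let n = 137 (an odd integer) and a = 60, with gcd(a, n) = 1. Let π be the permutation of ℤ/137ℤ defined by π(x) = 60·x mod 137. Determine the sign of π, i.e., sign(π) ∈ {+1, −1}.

Trace 123: π^k(123) = [123, 119, 16, 1, 60, 38, 88] for k=0..6.
π_60 has 9 disjoint cycles with lengths [17, 17, 17, 17, 17, 17, 17, 17, 1] on {0,…,136}.
n − c = 137 − 9 = 128; sign = (−1)^128 = +1.
Check: (60/137) = +1 by Zolotarev.

+1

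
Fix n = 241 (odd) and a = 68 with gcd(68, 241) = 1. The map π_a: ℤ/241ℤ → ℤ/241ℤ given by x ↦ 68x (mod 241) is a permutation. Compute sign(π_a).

Trace 178: π^k(178) = [178, 54, 57, 20, 155, 177, 227] for k=0..6.
The orbit structure of x ↦ 68x mod 241: 2 orbits of sizes [240, 1].
With 2 cycles on 241 points, sign = (−1)^{241−2} = -1.

-1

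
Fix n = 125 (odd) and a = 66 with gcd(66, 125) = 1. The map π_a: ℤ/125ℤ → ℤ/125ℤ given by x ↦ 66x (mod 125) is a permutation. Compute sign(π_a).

Start at x=66: 66 → 106 → 121 → 111 → 76 → 16 → 56 → … (one orbit).
Cycle type of π: 25×4 + 5×4 + 1×5; total 13 cycles.
n − c = 125 − 13 = 112; sign = (−1)^112 = +1.

+1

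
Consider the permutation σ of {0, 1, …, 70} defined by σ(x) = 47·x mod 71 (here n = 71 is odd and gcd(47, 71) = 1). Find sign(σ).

Orbit of 7 under x↦47x: [7, 45, 56, 5, 22, 40, 34]… (length divides ord_71(47)).
The orbit structure of x ↦ 47x mod 71: 2 orbits of sizes [70, 1].
71 − 2 = 69 transpositions; sign(π) = (−1)^69 = -1.
Via Zolotarev, sign(π_{47}) = (47|71) = -1.

-1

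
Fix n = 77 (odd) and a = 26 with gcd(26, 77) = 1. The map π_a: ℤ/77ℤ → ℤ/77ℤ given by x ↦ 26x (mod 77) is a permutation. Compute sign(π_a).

Trace 20: π^k(20) = [20, 58, 45, 15, 5, 53, 69] for k=0..6.
The orbit structure of x ↦ 26x mod 77: 6 orbits of sizes [30, 30, 6, 5, 5, 1].
n − c = 77 − 6 = 71; sign = (−1)^71 = -1.
Via Zolotarev, sign(π_{26}) = (26|77) = -1.

-1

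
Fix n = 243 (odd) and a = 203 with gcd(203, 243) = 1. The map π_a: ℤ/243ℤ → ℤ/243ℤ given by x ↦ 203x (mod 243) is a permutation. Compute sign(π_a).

-1

Orbit of 208 under x↦203x: [208, 185, 133, 26, 175, 47, 64]… (length divides ord_243(203)).
The orbit structure of x ↦ 203x mod 243: 6 orbits of sizes [162, 54, 18, 6, 2, 1].
Σ(ℓ_i−1) = 243−6 = 237; sign = (−1)^237 = -1.
Zolotarev: (203|243) = -1, matching the cycle-count sign.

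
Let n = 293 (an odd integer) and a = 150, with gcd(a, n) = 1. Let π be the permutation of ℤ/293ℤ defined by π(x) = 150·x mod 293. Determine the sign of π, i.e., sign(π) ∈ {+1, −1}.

+1

Trace 123: π^k(123) = [123, 284, 115, 256, 17, 206, 135] for k=0..6.
Decompose π into cycles: lengths [73, 73, 73, 73, 1] (5 cycles, including the fixed point 0).
5 cycles on 293: each ℓ→(−1)^(ℓ−1), product (−1)^288 = +1.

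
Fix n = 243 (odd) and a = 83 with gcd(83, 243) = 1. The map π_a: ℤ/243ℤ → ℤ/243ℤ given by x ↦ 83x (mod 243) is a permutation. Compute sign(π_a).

Orbit of 116 under x↦83x: [116, 151, 140, 199, 236, 148, 134]… (length divides ord_243(83)).
π_83 has 6 disjoint cycles with lengths [162, 54, 18, 6, 2, 1] on {0,…,242}.
243 − 6 = 237 transpositions; sign(π) = (−1)^237 = -1.
(83|243)_J = -1 (Zolotarev's lemma cross-check).

-1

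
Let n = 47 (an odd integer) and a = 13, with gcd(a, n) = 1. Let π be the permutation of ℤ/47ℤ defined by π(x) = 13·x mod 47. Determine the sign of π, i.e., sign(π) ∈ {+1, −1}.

-1

Orbit of 31 under x↦13x: [31, 27, 22, 4, 5, 18, 46]… (length divides ord_47(13)).
Cycle type of π: 46 + 1; total 2 cycles.
sign(π) = (−1)^{n − #cycles} = (−1)^{47−2} = (−1)^45 = -1.
(13|47)_J = -1 (Zolotarev's lemma cross-check).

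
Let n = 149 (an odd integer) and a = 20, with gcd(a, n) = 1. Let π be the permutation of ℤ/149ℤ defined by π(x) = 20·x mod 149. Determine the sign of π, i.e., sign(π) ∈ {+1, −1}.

Trace 143: π^k(143) = [143, 29, 133, 127, 7, 140, 118] for k=0..6.
Cycle type of π: 74×2 + 1; total 3 cycles.
149 − 3 = 146 transpositions; sign(π) = (−1)^146 = +1.

+1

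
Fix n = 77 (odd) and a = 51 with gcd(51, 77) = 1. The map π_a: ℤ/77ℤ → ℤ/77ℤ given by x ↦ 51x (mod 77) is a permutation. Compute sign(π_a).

-1

Start at x=36: 36 → 65 → 4 → 50 → 9 → 74 → 1 → … (one orbit).
The orbit structure of x ↦ 51x mod 77: 6 orbits of sizes [30, 30, 10, 3, 3, 1].
With 6 cycles on 77 points, sign = (−1)^{77−6} = -1.
Via Zolotarev, sign(π_{51}) = (51|77) = -1.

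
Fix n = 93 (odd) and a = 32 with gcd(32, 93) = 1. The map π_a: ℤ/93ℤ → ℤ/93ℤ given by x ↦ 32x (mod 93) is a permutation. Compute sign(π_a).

Orbit of 1 under x↦32x: [1, 32]… (length divides ord_93(32)).
62 cycles of lengths [2, 2, 2, 2, 2, 2, 2, 2, 2, 2, 2, 2, 2, 2, 2, 2, 2, 2, 2, 2, 2, 2, 2, 2, 2, 2, 2, 2, 2, 2, 2, 1, 1, 1, 1, 1, 1, 1, 1, 1, 1, 1, 1, 1, 1, 1, 1, 1, 1, 1, 1, 1, 1, 1, 1, 1, 1, 1, 1, 1, 1, 1].
With 62 cycles on 93 points, sign = (−1)^{93−62} = -1.
The Jacobi symbol (32|93) = -1 (Zolotarev) agrees.

-1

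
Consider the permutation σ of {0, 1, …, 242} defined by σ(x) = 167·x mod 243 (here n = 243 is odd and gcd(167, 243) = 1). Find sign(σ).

Orbit of 59 under x↦167x: [59, 133, 98, 85, 101, 100, 176]… (length divides ord_243(167)).
6 cycles of lengths [162, 54, 18, 6, 2, 1].
Σ(ℓ_i−1) = 243−6 = 237; sign = (−1)^237 = -1.

-1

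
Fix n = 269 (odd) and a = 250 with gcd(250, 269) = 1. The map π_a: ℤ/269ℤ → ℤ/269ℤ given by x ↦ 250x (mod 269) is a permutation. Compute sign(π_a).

Trace 119: π^k(119) = [119, 160, 188, 194, 80, 94, 97] for k=0..6.
Decompose π into cycles: lengths [268, 1] (2 cycles, including the fixed point 0).
2 cycles on 269: each ℓ→(−1)^(ℓ−1), product (−1)^267 = -1.
The Jacobi symbol (250|269) = -1 (Zolotarev) agrees.

-1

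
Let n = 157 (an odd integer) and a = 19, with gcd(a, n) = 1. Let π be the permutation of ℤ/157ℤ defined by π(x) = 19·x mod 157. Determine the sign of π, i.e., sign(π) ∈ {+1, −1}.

+1

Start at x=19: 19 → 47 → 108 → 11 → 52 → 46 → 89 → … (one orbit).
Cycle lengths of π_19 on ℤ/157ℤ: [39, 39, 39, 39, 1]; 5 cycles in total.
sign(π) = (−1)^{n − #cycles} = (−1)^{157−5} = (−1)^152 = +1.
Via Zolotarev, sign(π_{19}) = (19|157) = +1.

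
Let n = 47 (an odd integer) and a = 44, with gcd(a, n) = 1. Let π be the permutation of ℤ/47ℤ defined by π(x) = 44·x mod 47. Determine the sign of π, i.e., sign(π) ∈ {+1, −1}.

-1

Trace 15: π^k(15) = [15, 2, 41, 18, 40, 21, 31] for k=0..6.
Cycle type of π: 46 + 1; total 2 cycles.
2 cycles on 47: each ℓ→(−1)^(ℓ−1), product (−1)^45 = -1.
Zolotarev: (44|47) = -1, matching the cycle-count sign.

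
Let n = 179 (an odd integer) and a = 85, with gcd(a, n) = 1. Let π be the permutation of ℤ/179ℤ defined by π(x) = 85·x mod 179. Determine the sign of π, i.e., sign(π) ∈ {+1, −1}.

+1

Trace 106: π^k(106) = [106, 60, 88, 141, 171, 36, 17] for k=0..6.
3 cycles of lengths [89, 89, 1].
179 − 3 = 176 transpositions; sign(π) = (−1)^176 = +1.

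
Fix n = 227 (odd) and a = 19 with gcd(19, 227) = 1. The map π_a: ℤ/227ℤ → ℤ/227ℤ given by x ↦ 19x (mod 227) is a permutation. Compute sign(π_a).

Trace 219: π^k(219) = [219, 75, 63, 62, 43, 136, 87] for k=0..6.
Decompose π into cycles: lengths [113, 113, 1] (3 cycles, including the fixed point 0).
227 − 3 = 224 transpositions; sign(π) = (−1)^224 = +1.
Check: (19/227) = +1 by Zolotarev.

+1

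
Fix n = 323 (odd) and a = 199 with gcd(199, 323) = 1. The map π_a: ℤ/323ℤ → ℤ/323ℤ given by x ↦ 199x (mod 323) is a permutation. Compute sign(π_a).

Trace 188: π^k(188) = [188, 267, 161, 62, 64, 139, 206] for k=0..6.
Cycle lengths of π_199 on ℤ/323ℤ: [144, 144, 16, 9, 9, 1]; 6 cycles in total.
sign(π) = (−1)^{n − #cycles} = (−1)^{323−6} = (−1)^317 = -1.
(199|323)_J = -1 (Zolotarev's lemma cross-check).

-1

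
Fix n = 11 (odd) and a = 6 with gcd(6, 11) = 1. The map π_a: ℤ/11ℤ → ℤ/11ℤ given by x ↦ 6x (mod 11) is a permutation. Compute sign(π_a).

Orbit of 8 under x↦6x: [8, 4, 2, 1, 6, 3, 7]… (length divides ord_11(6)).
Decompose π into cycles: lengths [10, 1] (2 cycles, including the fixed point 0).
sign(π) = (−1)^{n − #cycles} = (−1)^{11−2} = (−1)^9 = -1.
Via Zolotarev, sign(π_{6}) = (6|11) = -1.

-1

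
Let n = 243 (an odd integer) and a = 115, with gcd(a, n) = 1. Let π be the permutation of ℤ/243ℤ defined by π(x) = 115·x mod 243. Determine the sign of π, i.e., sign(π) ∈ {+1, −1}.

Trace 214: π^k(214) = [214, 67, 172, 97, 220, 28, 61] for k=0..6.
Decompose π into cycles: lengths [81, 81, 27, 27, 9, 9, 3, 3, 1, 1, 1] (11 cycles, including the fixed point 0).
11 cycles on 243: each ℓ→(−1)^(ℓ−1), product (−1)^232 = +1.

+1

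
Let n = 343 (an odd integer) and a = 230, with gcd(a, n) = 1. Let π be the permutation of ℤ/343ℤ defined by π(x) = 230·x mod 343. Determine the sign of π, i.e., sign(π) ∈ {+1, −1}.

-1

Orbit of 167 under x↦230x: [167, 337, 335, 218, 62, 197, 34]… (length divides ord_343(230)).
Cycle type of π: 98×3 + 14×3 + 2×3 + 1; total 10 cycles.
10 cycles on 343: each ℓ→(−1)^(ℓ−1), product (−1)^333 = -1.
Via Zolotarev, sign(π_{230}) = (230|343) = -1.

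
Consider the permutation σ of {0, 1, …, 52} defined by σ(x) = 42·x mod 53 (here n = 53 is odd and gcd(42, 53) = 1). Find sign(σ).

Trace 46: π^k(46) = [46, 24, 1, 42, 15, 47, 13] for k=0..6.
π_42 has 5 disjoint cycles with lengths [13, 13, 13, 13, 1] on {0,…,52}.
With 5 cycles on 53 points, sign = (−1)^{53−5} = +1.

+1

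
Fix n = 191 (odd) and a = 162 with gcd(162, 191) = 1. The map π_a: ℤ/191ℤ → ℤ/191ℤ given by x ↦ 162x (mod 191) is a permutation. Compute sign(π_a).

+1

Orbit of 136 under x↦162x: [136, 67, 158, 2, 133, 154, 118]… (length divides ord_191(162)).
The orbit structure of x ↦ 162x mod 191: 3 orbits of sizes [95, 95, 1].
Σ(ℓ_i−1) = 191−3 = 188; sign = (−1)^188 = +1.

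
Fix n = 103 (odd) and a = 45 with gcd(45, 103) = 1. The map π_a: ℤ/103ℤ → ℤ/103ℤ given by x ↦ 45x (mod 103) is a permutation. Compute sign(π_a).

-1

Orbit of 42 under x↦45x: [42, 36, 75, 79, 53, 16, 102]… (length divides ord_103(45)).
2 cycles of lengths [102, 1].
n − c = 103 − 2 = 101; sign = (−1)^101 = -1.
Zolotarev: (45|103) = -1, matching the cycle-count sign.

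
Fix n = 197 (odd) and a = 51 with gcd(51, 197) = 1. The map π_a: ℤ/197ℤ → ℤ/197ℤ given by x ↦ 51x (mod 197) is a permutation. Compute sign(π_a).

+1

Orbit of 105 under x↦51x: [105, 36, 63, 61, 156, 76, 133]… (length divides ord_197(51)).
The orbit structure of x ↦ 51x mod 197: 5 orbits of sizes [49, 49, 49, 49, 1].
With 5 cycles on 197 points, sign = (−1)^{197−5} = +1.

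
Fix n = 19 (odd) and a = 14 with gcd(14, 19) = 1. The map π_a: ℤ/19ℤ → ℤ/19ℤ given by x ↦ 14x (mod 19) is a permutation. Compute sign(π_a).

Trace 11: π^k(11) = [11, 2, 9, 12, 16, 15, 1] for k=0..6.
π_14 has 2 disjoint cycles with lengths [18, 1] on {0,…,18}.
19 − 2 = 17 transpositions; sign(π) = (−1)^17 = -1.

-1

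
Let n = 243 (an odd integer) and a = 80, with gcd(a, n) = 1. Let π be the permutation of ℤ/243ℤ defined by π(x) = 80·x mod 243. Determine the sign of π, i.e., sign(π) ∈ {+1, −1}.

Trace 80: π^k(80) = [80, 82, 242, 163, 161, 1] for k=0..5.
π_80 has 68 disjoint cycles with lengths [6, 6, 6, 6, 6, 6, 6, 6, 6, 6, 6, 6, 6, 6, 6, 6, 6, 6, 6, 6, 6, 6, 6, 6, 6, 6, 6, 2, 2, 2, 2, 2, 2, 2, 2, 2, 2, 2, 2, 2, 2, 2, 2, 2, 2, 2, 2, 2, 2, 2, 2, 2, 2, 2, 2, 2, 2, 2, 2, 2, 2, 2, 2, 2, 2, 2, 2, 1] on {0,…,242}.
243 − 68 = 175 transpositions; sign(π) = (−1)^175 = -1.

-1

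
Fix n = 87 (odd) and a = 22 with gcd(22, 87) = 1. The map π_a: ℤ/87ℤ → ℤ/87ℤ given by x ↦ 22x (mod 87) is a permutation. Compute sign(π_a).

+1

Orbit of 25 under x↦22x: [25, 28, 7, 67, 82, 64, 16]… (length divides ord_87(22)).
The orbit structure of x ↦ 22x mod 87: 9 orbits of sizes [14, 14, 14, 14, 14, 14, 1, 1, 1].
sign(π) = (−1)^{n − #cycles} = (−1)^{87−9} = (−1)^78 = +1.
The Jacobi symbol (22|87) = +1 (Zolotarev) agrees.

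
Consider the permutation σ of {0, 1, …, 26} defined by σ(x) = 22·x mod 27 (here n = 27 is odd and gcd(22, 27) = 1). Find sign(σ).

Start at x=1: 1 → 22 → 25 → 10 → 4 → 7 → 19 → … (one orbit).
Cycle lengths of π_22 on ℤ/27ℤ: [9, 9, 3, 3, 1, 1, 1]; 7 cycles in total.
7 cycles on 27: each ℓ→(−1)^(ℓ−1), product (−1)^20 = +1.
(22|27)_J = +1 (Zolotarev's lemma cross-check).

+1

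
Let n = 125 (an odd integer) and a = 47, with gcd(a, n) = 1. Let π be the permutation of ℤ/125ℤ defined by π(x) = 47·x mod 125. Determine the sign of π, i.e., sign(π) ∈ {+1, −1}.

-1

Start at x=3: 3 → 16 → 2 → 94 → 43 → 21 → 112 → … (one orbit).
The orbit structure of x ↦ 47x mod 125: 4 orbits of sizes [100, 20, 4, 1].
125 − 4 = 121 transpositions; sign(π) = (−1)^121 = -1.
Check: (47/125) = -1 by Zolotarev.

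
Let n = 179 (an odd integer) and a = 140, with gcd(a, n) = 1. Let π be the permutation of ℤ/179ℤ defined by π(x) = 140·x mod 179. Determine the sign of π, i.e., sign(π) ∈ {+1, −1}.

Orbit of 70 under x↦140x: [70, 134, 144, 112, 107, 123, 36]… (length divides ord_179(140)).
Cycle lengths of π_140 on ℤ/179ℤ: [178, 1]; 2 cycles in total.
Σ(ℓ_i−1) = 179−2 = 177; sign = (−1)^177 = -1.
(140|179)_J = -1 (Zolotarev's lemma cross-check).

-1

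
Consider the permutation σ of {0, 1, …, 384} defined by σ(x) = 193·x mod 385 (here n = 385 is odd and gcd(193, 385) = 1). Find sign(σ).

+1

Start at x=123: 123 → 254 → 127 → 256 → 128 → 64 → 32 → … (one orbit).
π_193 has 15 disjoint cycles with lengths [60, 60, 60, 60, 30, 30, 20, 20, 12, 12, 10, 4, 3, 3, 1] on {0,…,384}.
n − c = 385 − 15 = 370; sign = (−1)^370 = +1.
(193|385)_J = +1 (Zolotarev's lemma cross-check).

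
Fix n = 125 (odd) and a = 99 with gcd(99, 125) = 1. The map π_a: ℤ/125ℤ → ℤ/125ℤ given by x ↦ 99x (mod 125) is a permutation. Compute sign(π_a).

+1

Trace 99: π^k(99) = [99, 51, 49, 101, 124, 26, 74] for k=0..6.
π_99 has 23 disjoint cycles with lengths [10, 10, 10, 10, 10, 10, 10, 10, 10, 10, 2, 2, 2, 2, 2, 2, 2, 2, 2, 2, 2, 2, 1] on {0,…,124}.
sign(π) = (−1)^{n − #cycles} = (−1)^{125−23} = (−1)^102 = +1.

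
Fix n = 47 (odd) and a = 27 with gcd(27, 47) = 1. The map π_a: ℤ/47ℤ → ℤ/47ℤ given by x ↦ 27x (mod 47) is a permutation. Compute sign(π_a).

Trace 1: π^k(1) = [1, 27, 24, 37, 12, 42, 6] for k=0..6.
3 cycles of lengths [23, 23, 1].
Σ(ℓ_i−1) = 47−3 = 44; sign = (−1)^44 = +1.

+1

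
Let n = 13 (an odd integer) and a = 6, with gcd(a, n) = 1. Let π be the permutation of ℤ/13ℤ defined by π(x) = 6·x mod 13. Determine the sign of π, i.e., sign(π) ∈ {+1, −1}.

Orbit of 10 under x↦6x: [10, 8, 9, 2, 12, 7, 3]… (length divides ord_13(6)).
Cycle lengths of π_6 on ℤ/13ℤ: [12, 1]; 2 cycles in total.
With 2 cycles on 13 points, sign = (−1)^{13−2} = -1.
(6|13)_J = -1 (Zolotarev's lemma cross-check).

-1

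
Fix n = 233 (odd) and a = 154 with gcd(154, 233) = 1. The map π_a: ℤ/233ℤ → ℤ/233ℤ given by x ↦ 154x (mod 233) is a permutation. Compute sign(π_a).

Start at x=84: 84 → 121 → 227 → 8 → 67 → 66 → 145 → … (one orbit).
Decompose π into cycles: lengths [232, 1] (2 cycles, including the fixed point 0).
Σ(ℓ_i−1) = 233−2 = 231; sign = (−1)^231 = -1.
Check: (154/233) = -1 by Zolotarev.

-1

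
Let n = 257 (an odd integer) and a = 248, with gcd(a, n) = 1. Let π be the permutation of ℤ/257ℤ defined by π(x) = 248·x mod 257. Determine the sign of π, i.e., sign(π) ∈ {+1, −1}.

+1

Trace 253: π^k(253) = [253, 36, 190, 89, 227, 13, 140] for k=0..6.
Cycle type of π: 128×2 + 1; total 3 cycles.
Σ(ℓ_i−1) = 257−3 = 254; sign = (−1)^254 = +1.
(248|257)_J = +1 (Zolotarev's lemma cross-check).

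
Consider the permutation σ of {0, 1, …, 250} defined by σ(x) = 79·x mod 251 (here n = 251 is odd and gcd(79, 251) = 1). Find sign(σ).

+1

Orbit of 227 under x↦79x: [227, 112, 63, 208, 117, 207, 38]… (length divides ord_251(79)).
3 cycles of lengths [125, 125, 1].
With 3 cycles on 251 points, sign = (−1)^{251−3} = +1.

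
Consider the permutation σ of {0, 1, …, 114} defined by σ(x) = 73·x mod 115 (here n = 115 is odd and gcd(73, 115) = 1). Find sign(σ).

Orbit of 94 under x↦73x: [94, 77, 101, 13, 29, 47, 96]… (length divides ord_115(73)).
Cycle type of π: 44×2 + 11×2 + 4 + 1; total 6 cycles.
Σ(ℓ_i−1) = 115−6 = 109; sign = (−1)^109 = -1.

-1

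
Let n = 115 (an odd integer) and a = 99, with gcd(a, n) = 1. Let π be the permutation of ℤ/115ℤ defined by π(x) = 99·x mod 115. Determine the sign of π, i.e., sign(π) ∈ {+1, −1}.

-1

Trace 19: π^k(19) = [19, 41, 34, 31, 79, 1, 99] for k=0..6.
Cycle type of π: 22×5 + 2×2 + 1; total 8 cycles.
Σ(ℓ_i−1) = 115−8 = 107; sign = (−1)^107 = -1.
Via Zolotarev, sign(π_{99}) = (99|115) = -1.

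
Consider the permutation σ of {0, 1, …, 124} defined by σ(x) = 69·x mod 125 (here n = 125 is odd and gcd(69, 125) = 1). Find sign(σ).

+1

Trace 74: π^k(74) = [74, 106, 64, 41, 79, 76, 119] for k=0..6.
7 cycles of lengths [50, 50, 10, 10, 2, 2, 1].
125 − 7 = 118 transpositions; sign(π) = (−1)^118 = +1.
Via Zolotarev, sign(π_{69}) = (69|125) = +1.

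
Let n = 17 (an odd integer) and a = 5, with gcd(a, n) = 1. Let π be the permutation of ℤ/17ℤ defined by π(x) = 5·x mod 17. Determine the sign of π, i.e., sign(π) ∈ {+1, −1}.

Orbit of 6 under x↦5x: [6, 13, 14, 2, 10, 16, 12]… (length divides ord_17(5)).
The orbit structure of x ↦ 5x mod 17: 2 orbits of sizes [16, 1].
Σ(ℓ_i−1) = 17−2 = 15; sign = (−1)^15 = -1.

-1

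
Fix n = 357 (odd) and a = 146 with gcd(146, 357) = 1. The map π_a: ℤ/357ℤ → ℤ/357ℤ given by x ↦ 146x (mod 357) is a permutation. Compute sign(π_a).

Orbit of 127 under x↦146x: [127, 335, 1, 146, 253, 167, 106]… (length divides ord_357(146)).
π_146 has 32 disjoint cycles with lengths [16, 16, 16, 16, 16, 16, 16, 16, 16, 16, 16, 16, 16, 16, 16, 16, 16, 16, 16, 16, 16, 2, 2, 2, 2, 2, 2, 2, 2, 2, 2, 1] on {0,…,356}.
357 − 32 = 325 transpositions; sign(π) = (−1)^325 = -1.
Zolotarev: (146|357) = -1, matching the cycle-count sign.

-1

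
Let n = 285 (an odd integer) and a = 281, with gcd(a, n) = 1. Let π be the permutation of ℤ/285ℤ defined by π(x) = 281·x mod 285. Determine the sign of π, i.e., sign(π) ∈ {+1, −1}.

Trace 146: π^k(146) = [146, 271, 56, 61, 41, 121, 86] for k=0..6.
Cycle type of π: 18×15 + 2×5 + 1×5; total 25 cycles.
Σ(ℓ_i−1) = 285−25 = 260; sign = (−1)^260 = +1.
Zolotarev: (281|285) = +1, matching the cycle-count sign.

+1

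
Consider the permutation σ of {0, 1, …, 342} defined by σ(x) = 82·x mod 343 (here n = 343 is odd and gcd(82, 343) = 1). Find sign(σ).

-1

Start at x=184: 184 → 339 → 15 → 201 → 18 → 104 → 296 → … (one orbit).
4 cycles of lengths [294, 42, 6, 1].
4 cycles on 343: each ℓ→(−1)^(ℓ−1), product (−1)^339 = -1.
The Jacobi symbol (82|343) = -1 (Zolotarev) agrees.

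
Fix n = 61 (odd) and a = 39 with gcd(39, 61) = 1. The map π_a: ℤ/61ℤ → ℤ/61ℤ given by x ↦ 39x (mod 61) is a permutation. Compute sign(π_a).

Start at x=22: 22 → 4 → 34 → 45 → 47 → 3 → 56 → … (one orbit).
3 cycles of lengths [30, 30, 1].
sign(π) = (−1)^{n − #cycles} = (−1)^{61−3} = (−1)^58 = +1.

+1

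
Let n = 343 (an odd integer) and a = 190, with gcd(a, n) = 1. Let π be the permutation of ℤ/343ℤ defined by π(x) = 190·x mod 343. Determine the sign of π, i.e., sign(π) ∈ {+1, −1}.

+1

Orbit of 148 under x↦190x: [148, 337, 232, 176, 169, 211, 302]… (length divides ord_343(190)).
19 cycles of lengths [49, 49, 49, 49, 49, 49, 7, 7, 7, 7, 7, 7, 1, 1, 1, 1, 1, 1, 1].
With 19 cycles on 343 points, sign = (−1)^{343−19} = +1.
Check: (190/343) = +1 by Zolotarev.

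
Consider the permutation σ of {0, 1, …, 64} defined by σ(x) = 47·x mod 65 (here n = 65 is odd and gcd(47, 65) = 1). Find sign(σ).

+1

Orbit of 1 under x↦47x: [1, 47, 64, 18]… (length divides ord_65(47)).
Decompose π into cycles: lengths [4, 4, 4, 4, 4, 4, 4, 4, 4, 4, 4, 4, 4, 4, 4, 4, 1] (17 cycles, including the fixed point 0).
65 − 17 = 48 transpositions; sign(π) = (−1)^48 = +1.
Via Zolotarev, sign(π_{47}) = (47|65) = +1.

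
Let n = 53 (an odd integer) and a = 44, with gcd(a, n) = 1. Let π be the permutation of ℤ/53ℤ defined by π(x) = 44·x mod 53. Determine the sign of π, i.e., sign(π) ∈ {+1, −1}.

Trace 44: π^k(44) = [44, 28, 13, 42, 46, 10, 16] for k=0..6.
π_44 has 5 disjoint cycles with lengths [13, 13, 13, 13, 1] on {0,…,52}.
5 cycles on 53: each ℓ→(−1)^(ℓ−1), product (−1)^48 = +1.

+1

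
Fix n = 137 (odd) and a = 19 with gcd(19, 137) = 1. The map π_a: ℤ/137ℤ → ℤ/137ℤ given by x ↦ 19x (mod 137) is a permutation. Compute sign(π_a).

+1

Trace 88: π^k(88) = [88, 28, 121, 107, 115, 130, 4] for k=0..6.
Cycle type of π: 68×2 + 1; total 3 cycles.
Σ(ℓ_i−1) = 137−3 = 134; sign = (−1)^134 = +1.
The Jacobi symbol (19|137) = +1 (Zolotarev) agrees.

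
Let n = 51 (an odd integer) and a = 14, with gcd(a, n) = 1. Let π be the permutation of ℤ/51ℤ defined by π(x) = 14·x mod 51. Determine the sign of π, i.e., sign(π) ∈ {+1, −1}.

Trace 41: π^k(41) = [41, 13, 29, 49, 23, 16, 20] for k=0..6.
Cycle lengths of π_14 on ℤ/51ℤ: [16, 16, 16, 2, 1]; 5 cycles in total.
sign(π) = (−1)^{n − #cycles} = (−1)^{51−5} = (−1)^46 = +1.
Check: (14/51) = +1 by Zolotarev.

+1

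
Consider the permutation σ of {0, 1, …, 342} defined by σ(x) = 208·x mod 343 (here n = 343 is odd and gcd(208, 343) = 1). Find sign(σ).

-1

Trace 272: π^k(272) = [272, 324, 164, 155, 341, 270, 251] for k=0..6.
Decompose π into cycles: lengths [294, 42, 6, 1] (4 cycles, including the fixed point 0).
Σ(ℓ_i−1) = 343−4 = 339; sign = (−1)^339 = -1.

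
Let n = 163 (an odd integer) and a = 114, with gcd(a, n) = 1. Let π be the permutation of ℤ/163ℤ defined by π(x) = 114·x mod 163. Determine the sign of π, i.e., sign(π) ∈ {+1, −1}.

Trace 140: π^k(140) = [140, 149, 34, 127, 134, 117, 135] for k=0..6.
Cycle lengths of π_114 on ℤ/163ℤ: [162, 1]; 2 cycles in total.
n − c = 163 − 2 = 161; sign = (−1)^161 = -1.
Via Zolotarev, sign(π_{114}) = (114|163) = -1.

-1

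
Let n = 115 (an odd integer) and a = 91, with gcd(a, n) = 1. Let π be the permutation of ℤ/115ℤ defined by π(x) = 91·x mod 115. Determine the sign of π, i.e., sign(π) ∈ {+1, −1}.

Start at x=91: 91 → 1 → 91 (one orbit).
Decompose π into cycles: lengths [2, 2, 2, 2, 2, 2, 2, 2, 2, 2, 2, 2, 2, 2, 2, 2, 2, 2, 2, 2, 2, 2, 2, 2, 2, 2, 2, 2, 2, 2, 2, 2, 2, 2, 2, 2, 2, 2, 2, 2, 2, 2, 2, 2, 2, 2, 2, 2, 2, 2, 2, 2, 2, 2, 2, 1, 1, 1, 1, 1] (60 cycles, including the fixed point 0).
With 60 cycles on 115 points, sign = (−1)^{115−60} = -1.
Check: (91/115) = -1 by Zolotarev.

-1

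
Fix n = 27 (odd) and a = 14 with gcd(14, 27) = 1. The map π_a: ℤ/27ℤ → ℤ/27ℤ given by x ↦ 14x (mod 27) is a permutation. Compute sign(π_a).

Orbit of 7 under x↦14x: [7, 17, 22, 11, 19, 23, 25]… (length divides ord_27(14)).
Cycle lengths of π_14 on ℤ/27ℤ: [18, 6, 2, 1]; 4 cycles in total.
sign(π) = (−1)^{n − #cycles} = (−1)^{27−4} = (−1)^23 = -1.

-1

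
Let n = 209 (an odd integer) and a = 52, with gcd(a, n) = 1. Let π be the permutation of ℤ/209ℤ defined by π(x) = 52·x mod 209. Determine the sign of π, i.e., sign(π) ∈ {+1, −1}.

Start at x=117: 117 → 23 → 151 → 119 → 127 → 125 → 21 → … (one orbit).
The orbit structure of x ↦ 52x mod 209: 5 orbits of sizes [90, 90, 18, 10, 1].
With 5 cycles on 209 points, sign = (−1)^{209−5} = +1.

+1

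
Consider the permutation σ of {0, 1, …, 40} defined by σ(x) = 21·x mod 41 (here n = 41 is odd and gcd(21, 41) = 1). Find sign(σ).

+1

Trace 37: π^k(37) = [37, 39, 40, 20, 10, 5, 23] for k=0..6.
Decompose π into cycles: lengths [20, 20, 1] (3 cycles, including the fixed point 0).
41 − 3 = 38 transpositions; sign(π) = (−1)^38 = +1.
Via Zolotarev, sign(π_{21}) = (21|41) = +1.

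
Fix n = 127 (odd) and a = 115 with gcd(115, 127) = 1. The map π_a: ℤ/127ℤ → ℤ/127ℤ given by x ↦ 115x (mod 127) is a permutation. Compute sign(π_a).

Orbit of 104 under x↦115x: [104, 22, 117, 120, 84, 8, 31]… (length divides ord_127(115)).
3 cycles of lengths [63, 63, 1].
3 cycles on 127: each ℓ→(−1)^(ℓ−1), product (−1)^124 = +1.
Zolotarev: (115|127) = +1, matching the cycle-count sign.

+1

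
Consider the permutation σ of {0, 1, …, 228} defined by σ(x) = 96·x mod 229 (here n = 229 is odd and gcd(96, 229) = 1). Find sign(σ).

Trace 92: π^k(92) = [92, 130, 114, 181, 201, 60, 35] for k=0..6.
Cycle lengths of π_96 on ℤ/229ℤ: [228, 1]; 2 cycles in total.
229 − 2 = 227 transpositions; sign(π) = (−1)^227 = -1.

-1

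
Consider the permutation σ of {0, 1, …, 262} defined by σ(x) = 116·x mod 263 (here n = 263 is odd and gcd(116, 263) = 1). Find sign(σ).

-1

Orbit of 121 under x↦116x: [121, 97, 206, 226, 179, 250, 70]… (length divides ord_263(116)).
Cycle type of π: 262 + 1; total 2 cycles.
n − c = 263 − 2 = 261; sign = (−1)^261 = -1.
Via Zolotarev, sign(π_{116}) = (116|263) = -1.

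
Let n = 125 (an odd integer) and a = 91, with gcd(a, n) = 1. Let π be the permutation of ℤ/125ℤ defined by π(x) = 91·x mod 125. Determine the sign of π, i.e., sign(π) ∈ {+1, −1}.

Trace 96: π^k(96) = [96, 111, 101, 66, 6, 46, 61] for k=0..6.
Decompose π into cycles: lengths [25, 25, 25, 25, 5, 5, 5, 5, 1, 1, 1, 1, 1] (13 cycles, including the fixed point 0).
125 − 13 = 112 transpositions; sign(π) = (−1)^112 = +1.
The Jacobi symbol (91|125) = +1 (Zolotarev) agrees.

+1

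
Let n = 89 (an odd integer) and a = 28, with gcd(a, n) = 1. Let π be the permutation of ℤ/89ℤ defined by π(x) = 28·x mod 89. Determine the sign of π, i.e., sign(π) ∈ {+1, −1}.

Start at x=27: 27 → 44 → 75 → 53 → 60 → 78 → 48 → … (one orbit).
2 cycles of lengths [88, 1].
2 cycles on 89: each ℓ→(−1)^(ℓ−1), product (−1)^87 = -1.
(28|89)_J = -1 (Zolotarev's lemma cross-check).

-1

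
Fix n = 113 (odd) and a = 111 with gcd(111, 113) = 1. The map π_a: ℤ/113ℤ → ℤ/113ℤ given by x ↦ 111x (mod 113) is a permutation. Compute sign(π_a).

+1

Orbit of 99 under x↦111x: [99, 28, 57, 112, 2, 109, 8]… (length divides ord_113(111)).
Cycle type of π: 28×4 + 1; total 5 cycles.
113 − 5 = 108 transpositions; sign(π) = (−1)^108 = +1.
(111|113)_J = +1 (Zolotarev's lemma cross-check).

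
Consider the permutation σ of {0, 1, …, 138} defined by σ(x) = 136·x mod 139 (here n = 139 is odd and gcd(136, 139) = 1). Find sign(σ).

Orbit of 91 under x↦136x: [91, 5, 124, 45, 4, 127, 36]… (length divides ord_139(136)).
Decompose π into cycles: lengths [69, 69, 1] (3 cycles, including the fixed point 0).
n − c = 139 − 3 = 136; sign = (−1)^136 = +1.
Check: (136/139) = +1 by Zolotarev.

+1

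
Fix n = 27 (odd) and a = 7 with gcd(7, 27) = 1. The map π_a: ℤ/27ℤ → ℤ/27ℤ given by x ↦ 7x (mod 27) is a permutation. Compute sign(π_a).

Start at x=16: 16 → 4 → 1 → 7 → 22 → 19 → 25 → … (one orbit).
Cycle type of π: 9×2 + 3×2 + 1×3; total 7 cycles.
n − c = 27 − 7 = 20; sign = (−1)^20 = +1.
Check: (7/27) = +1 by Zolotarev.

+1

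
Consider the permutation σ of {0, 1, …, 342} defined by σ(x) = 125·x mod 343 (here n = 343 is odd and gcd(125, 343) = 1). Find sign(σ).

-1

Start at x=55: 55 → 15 → 160 → 106 → 216 → 246 → 223 → … (one orbit).
10 cycles of lengths [98, 98, 98, 14, 14, 14, 2, 2, 2, 1].
343 − 10 = 333 transpositions; sign(π) = (−1)^333 = -1.
The Jacobi symbol (125|343) = -1 (Zolotarev) agrees.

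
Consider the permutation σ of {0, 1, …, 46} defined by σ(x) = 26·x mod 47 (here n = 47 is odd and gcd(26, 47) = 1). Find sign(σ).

-1

Orbit of 32 under x↦26x: [32, 33, 12, 30, 28, 23, 34]… (length divides ord_47(26)).
2 cycles of lengths [46, 1].
47 − 2 = 45 transpositions; sign(π) = (−1)^45 = -1.
The Jacobi symbol (26|47) = -1 (Zolotarev) agrees.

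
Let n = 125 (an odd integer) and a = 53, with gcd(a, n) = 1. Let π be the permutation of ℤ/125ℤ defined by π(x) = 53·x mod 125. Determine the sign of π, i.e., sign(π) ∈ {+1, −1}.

-1

Orbit of 96 under x↦53x: [96, 88, 39, 67, 51, 78, 9]… (length divides ord_125(53)).
Cycle lengths of π_53 on ℤ/125ℤ: [100, 20, 4, 1]; 4 cycles in total.
With 4 cycles on 125 points, sign = (−1)^{125−4} = -1.
Via Zolotarev, sign(π_{53}) = (53|125) = -1.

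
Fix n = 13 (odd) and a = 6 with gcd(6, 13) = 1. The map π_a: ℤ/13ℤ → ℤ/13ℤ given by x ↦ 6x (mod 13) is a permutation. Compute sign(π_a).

-1

Orbit of 1 under x↦6x: [1, 6, 10, 8, 9, 2, 12]… (length divides ord_13(6)).
Cycle type of π: 12 + 1; total 2 cycles.
2 cycles on 13: each ℓ→(−1)^(ℓ−1), product (−1)^11 = -1.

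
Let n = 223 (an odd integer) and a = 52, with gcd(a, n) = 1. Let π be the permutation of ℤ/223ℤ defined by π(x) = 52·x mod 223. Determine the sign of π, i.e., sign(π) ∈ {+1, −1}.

-1

Start at x=219: 219 → 15 → 111 → 197 → 209 → 164 → 54 → … (one orbit).
Cycle type of π: 74×3 + 1; total 4 cycles.
With 4 cycles on 223 points, sign = (−1)^{223−4} = -1.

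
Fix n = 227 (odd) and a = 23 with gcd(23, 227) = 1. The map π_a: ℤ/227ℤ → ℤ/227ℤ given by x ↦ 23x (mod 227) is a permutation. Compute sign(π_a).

Orbit of 49 under x↦23x: [49, 219, 43, 81, 47, 173, 120]… (length divides ord_227(23)).
The orbit structure of x ↦ 23x mod 227: 3 orbits of sizes [113, 113, 1].
3 cycles on 227: each ℓ→(−1)^(ℓ−1), product (−1)^224 = +1.

+1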